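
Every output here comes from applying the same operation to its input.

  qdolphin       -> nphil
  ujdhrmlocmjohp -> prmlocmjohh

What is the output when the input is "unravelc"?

The pattern: delete the first 3 characters, then swap the first and last characters.
On "unravelc": the first step gives "avelc", and the second then gives "cvela".

cvela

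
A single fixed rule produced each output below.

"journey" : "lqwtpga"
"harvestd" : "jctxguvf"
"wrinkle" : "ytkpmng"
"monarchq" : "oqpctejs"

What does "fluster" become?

Looking at the pairs, the operation is to shift every letter 2 places forward in the alphabet (wrapping around).
So "fluster" becomes "hnwuvgt".

hnwuvgt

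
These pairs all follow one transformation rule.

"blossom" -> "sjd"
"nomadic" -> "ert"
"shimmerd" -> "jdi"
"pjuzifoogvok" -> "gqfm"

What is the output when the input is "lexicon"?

What's happening: keep one character in every 3, starting at position 1 (positions 1st, 4th, 7th, ...), then shift every letter 9 places backward in the alphabet (wrapping around).
For "lexicon", step one produces "lin"; step two turns that into "cze".

cze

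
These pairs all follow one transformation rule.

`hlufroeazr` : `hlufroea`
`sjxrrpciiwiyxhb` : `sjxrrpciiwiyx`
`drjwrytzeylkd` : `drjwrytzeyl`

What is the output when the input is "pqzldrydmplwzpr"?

pqzldrydmplwz

In each case the input is transformed by: delete the last 2 characters.
Doing the same to "pqzldrydmplwzpr": "pqzldrydmplwz".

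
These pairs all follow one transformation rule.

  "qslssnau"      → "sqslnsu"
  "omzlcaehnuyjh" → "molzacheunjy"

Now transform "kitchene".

ikctehe

The pattern: swap each adjacent pair of characters (1↔2, 3↔4, ...), then delete the last character.
On "kitchene": the first step gives "ikctehen", and the second then gives "ikctehe".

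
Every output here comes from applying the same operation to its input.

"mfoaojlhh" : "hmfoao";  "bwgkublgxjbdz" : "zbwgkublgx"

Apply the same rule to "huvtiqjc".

What's happening: move the last character to the front, then delete the last 3 characters.
"huvtiqjc" → "chuvtiqj" → "chuvt".

chuvt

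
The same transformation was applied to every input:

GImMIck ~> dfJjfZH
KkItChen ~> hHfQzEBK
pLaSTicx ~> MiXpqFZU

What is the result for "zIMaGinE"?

The transformation: shift every letter 3 places backward in the alphabet (wrapping around), then flip the case of every letter.
"zIMaGinE" → "wFJxDfkB" → "WfjXdFKb".

WfjXdFKb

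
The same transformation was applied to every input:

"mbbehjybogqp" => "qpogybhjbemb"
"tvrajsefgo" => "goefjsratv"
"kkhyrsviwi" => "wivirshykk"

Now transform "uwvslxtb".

Each output is the input with this applied: reverse the string, then swap each adjacent pair of characters (1↔2, 3↔4, ...).
Applying both steps to "uwvslxtb": "btxlsvwu", then "tblxvsuw".
(Check on "tvrajsefgo": → "ogfesjarvt" → "goefjsratv" ✓)

tblxvsuw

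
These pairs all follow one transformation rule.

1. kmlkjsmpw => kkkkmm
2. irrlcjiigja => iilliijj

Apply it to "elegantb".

eeggtt

In each case the input is transformed by: keep one character in every 3, starting at position 1 (positions 1st, 4th, 7th, ...), then double every character.
Starting from "elegantb": after the first operation, "egt"; after the second, "eeggtt".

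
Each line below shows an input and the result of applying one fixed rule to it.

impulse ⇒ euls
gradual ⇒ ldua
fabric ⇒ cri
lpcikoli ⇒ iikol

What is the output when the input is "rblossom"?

mosso

The transformation: delete the first 3 characters, then move the last character to the front.
Starting from "rblossom": after the first operation, "ossom"; after the second, "mosso".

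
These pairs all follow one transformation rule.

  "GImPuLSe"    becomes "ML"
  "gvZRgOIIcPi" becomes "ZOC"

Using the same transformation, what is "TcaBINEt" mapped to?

Looking at the pairs, the operation is to keep one character in every 3, starting at position 3 (positions 3rd, 6th, 9th, ...), then convert every letter to uppercase.
Starting from "TcaBINEt": after the first operation, "aN"; after the second, "AN".

AN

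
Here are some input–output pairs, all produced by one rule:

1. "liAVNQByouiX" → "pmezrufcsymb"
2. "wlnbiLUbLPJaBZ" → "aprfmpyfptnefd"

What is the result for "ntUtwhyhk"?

rxyxalclo

Each output is the input with this applied: shift every letter 4 places forward in the alphabet (wrapping around), then convert every letter to lowercase.
"ntUtwhyhk" → "rxyxalclo".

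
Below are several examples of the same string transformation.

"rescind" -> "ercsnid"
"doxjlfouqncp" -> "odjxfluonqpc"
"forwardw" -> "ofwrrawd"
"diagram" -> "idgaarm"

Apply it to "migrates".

The rule is to swap each adjacent pair of characters (1↔2, 3↔4, ...).
So "migrates" becomes "imrgtase".

imrgtase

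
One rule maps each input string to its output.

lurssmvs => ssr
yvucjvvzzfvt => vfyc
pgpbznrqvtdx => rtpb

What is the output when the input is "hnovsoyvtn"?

otns

What's happening: swap the front and back halves of the string, then keep one character in every 3, starting at position 1 (positions 1st, 4th, 7th, ...).
For "hnovsoyvtn", step one produces "oyvtnhnovs"; step two turns that into "otns".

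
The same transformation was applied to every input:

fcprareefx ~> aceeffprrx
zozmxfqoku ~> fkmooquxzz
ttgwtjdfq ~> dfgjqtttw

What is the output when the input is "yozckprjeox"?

Each output is the input with this applied: sort the characters into alphabetical order.
Applying that to "yozckprjeox" gives "cejkooprxyz".

cejkooprxyz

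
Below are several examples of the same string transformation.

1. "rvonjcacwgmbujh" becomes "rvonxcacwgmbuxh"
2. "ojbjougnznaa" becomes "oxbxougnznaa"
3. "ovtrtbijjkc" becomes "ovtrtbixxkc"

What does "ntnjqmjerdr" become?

Rule — replace every "j" with "x".
For "ntnjqmjerdr" the result is "ntnxqmxerdr".

ntnxqmxerdr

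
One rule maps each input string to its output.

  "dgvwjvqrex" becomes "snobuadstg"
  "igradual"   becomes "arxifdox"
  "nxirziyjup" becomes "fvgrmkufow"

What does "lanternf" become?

bokcixkq

What's happening: shift every letter 3 places backward in the alphabet (wrapping around), then swap the front and back halves of the string.
Doing the same to "lanternf": "bokcixkq".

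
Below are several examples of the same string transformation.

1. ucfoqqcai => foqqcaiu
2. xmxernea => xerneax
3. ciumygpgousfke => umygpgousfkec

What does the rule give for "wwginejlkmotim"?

The pattern: move the first character to the end, then delete the first character.
For "wwginejlkmotim", step one produces "wginejlkmotimw"; step two turns that into "ginejlkmotimw".
(Check on "xmxernea": → "mxerneax" → "xerneax" ✓)

ginejlkmotimw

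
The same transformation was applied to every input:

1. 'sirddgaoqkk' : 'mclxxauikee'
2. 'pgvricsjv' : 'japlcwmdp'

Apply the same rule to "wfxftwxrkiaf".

What's happening: shift every letter 6 places backward in the alphabet (wrapping around).
So "wfxftwxrkiaf" becomes "qzrznqrlecuz".

qzrznqrlecuz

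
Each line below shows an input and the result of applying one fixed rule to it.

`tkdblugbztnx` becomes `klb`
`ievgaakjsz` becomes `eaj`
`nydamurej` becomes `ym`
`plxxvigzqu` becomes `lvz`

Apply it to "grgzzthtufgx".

rzt

The pattern: delete the last 2 characters, then keep one character in every 3, starting at position 2 (positions 2nd, 5th, 8th, ...).
For "grgzzthtufgx", step one produces "grgzzthtuf"; step two turns that into "rzt".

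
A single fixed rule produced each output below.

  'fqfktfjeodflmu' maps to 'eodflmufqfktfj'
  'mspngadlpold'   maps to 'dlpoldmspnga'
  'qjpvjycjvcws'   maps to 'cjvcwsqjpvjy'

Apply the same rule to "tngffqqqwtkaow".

The pattern: swap the front and back halves of the string.
Doing the same to "tngffqqqwtkaow": "qwtkaowtngffqq".

qwtkaowtngffqq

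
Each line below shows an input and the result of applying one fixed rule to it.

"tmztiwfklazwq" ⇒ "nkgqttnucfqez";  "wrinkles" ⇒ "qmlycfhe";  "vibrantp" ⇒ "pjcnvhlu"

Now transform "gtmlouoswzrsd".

Rule — take characters alternately from the front and the back (1st, last, 2nd, 2nd-last, ...), then shift every letter 6 places backward in the alphabet (wrapping around).
For "gtmlouoswzrsd", step one produces "gdtsmrlzowuso"; step two turns that into "axnmglftiqomi".

axnmglftiqomi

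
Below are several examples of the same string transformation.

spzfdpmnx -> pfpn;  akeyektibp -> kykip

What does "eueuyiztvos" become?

The transformation: keep every other character starting from the second (positions 2nd, 4th, 6th, ...).
On "eueuyiztvos" that produces "uuito".

uuito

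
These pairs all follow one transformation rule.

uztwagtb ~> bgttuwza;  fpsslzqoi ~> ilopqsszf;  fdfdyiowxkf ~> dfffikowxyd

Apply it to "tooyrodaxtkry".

dkooorrttxyya

Looking at the pairs, the operation is to sort the characters into alphabetical order, then move the first character to the end.
"tooyrodaxtkry" → "adkooorrttxyy" → "dkooorrttxyya".
(Check on "fpsslzqoi": → "filopqssz" → "ilopqsszf" ✓)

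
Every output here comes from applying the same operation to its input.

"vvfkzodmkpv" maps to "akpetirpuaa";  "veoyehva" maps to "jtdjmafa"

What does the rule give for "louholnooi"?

tzmtqsttnq

The transformation: shift every letter 5 places forward in the alphabet (wrapping around), then move the first character to the end.
"louholnooi" → "qtzmtqsttn" → "tzmtqsttnq".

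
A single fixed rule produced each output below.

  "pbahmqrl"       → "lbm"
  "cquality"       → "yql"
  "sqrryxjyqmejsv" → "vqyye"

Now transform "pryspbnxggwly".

The rule is to keep one character in every 3, starting at position 2 (positions 2nd, 5th, 8th, ...), then move the last character to the front.
For "pryspbnxggwly", step one produces "rpxw"; step two turns that into "wrpx".

wrpx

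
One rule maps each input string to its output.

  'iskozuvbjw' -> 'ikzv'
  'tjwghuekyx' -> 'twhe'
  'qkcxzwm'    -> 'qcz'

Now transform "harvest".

The transformation: keep every other character starting from the first (positions 1st, 3rd, 5th, ...), then delete the last character.
Doing the same to "harvest": "hre".
(Check on "tjwghuekyx": → "twhey" → "twhe" ✓)

hre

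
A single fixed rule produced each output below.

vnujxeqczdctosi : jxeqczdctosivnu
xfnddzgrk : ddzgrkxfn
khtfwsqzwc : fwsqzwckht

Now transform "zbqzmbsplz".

Looking at the pairs, the operation is to move the first 3 characters to the end (rotate left by 3).
Doing the same to "zbqzmbsplz": "zmbsplzzbq".

zmbsplzzbq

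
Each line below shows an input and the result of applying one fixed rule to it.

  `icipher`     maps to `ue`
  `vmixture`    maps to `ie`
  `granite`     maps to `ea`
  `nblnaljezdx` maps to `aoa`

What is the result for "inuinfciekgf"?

aa

The transformation: shift every letter 13 places forward in the alphabet (wrapping around) — i.e. ROT13, then keep only the vowels.
"inuinfciekgf" → "vahvaspvrxts" → "aa".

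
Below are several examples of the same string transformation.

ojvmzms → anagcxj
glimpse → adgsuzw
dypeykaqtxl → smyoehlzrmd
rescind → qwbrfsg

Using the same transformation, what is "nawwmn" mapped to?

kabbok

The pattern: shift every letter 12 places backward in the alphabet (wrapping around), then move the first 3 characters to the end (rotate left by 3).
Applying both steps to "nawwmn": "bokkab", then "kabbok".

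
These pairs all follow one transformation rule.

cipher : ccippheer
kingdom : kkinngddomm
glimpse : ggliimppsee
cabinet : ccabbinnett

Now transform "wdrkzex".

wwdrrkzzexx

Rule — repeat every character 3 times, then keep every other character starting from the first (positions 1st, 3rd, 5th, ...).
Working it through for "wdrkzex": intermediate "wwwdddrrrkkkzzzeeexxx", final "wwdrrkzzexx".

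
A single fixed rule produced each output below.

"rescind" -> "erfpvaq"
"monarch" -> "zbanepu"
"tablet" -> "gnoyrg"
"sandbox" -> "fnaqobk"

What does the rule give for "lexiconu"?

In each case the input is transformed by: shift every letter 13 places forward in the alphabet (wrapping around) — i.e. ROT13.
"lexiconu" → "yrkvpbah".

yrkvpbah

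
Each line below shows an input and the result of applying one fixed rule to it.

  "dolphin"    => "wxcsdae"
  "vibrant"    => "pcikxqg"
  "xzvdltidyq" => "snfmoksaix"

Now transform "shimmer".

btghwxb

Rule — shift every letter 11 places backward in the alphabet (wrapping around), then move the last 3 characters to the front (rotate right by 3).
For "shimmer", step one produces "hwxbbtg"; step two turns that into "btghwxb".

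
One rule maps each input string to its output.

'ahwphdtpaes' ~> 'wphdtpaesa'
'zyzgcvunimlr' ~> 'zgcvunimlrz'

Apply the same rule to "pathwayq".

In each case the input is transformed by: move the first character to the end, then delete the first character.
Applying that to "pathwayq" gives "thwayqp".

thwayqp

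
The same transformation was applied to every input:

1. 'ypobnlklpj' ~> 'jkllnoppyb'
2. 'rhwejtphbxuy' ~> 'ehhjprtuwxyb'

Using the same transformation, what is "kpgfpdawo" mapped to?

Looking at the pairs, the operation is to sort the characters into alphabetical order, then move the first character to the end.
Starting from "kpgfpdawo": after the first operation, "adfgkoppw"; after the second, "dfgkoppwa".

dfgkoppwa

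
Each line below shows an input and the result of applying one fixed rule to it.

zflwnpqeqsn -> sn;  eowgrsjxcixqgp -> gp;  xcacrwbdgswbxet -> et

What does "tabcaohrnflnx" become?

The pattern: keep only the last 2 characters.
"tabcaohrnflnx" → "nx".

nx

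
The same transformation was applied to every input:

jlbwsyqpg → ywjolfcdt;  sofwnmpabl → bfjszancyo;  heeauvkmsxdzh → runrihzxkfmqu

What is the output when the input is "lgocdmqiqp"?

typbzqvdcd

The rule is to swap each adjacent pair of characters (1↔2, 3↔4, ...), then shift every letter 13 places forward in the alphabet (wrapping around) — i.e. ROT13.
On "lgocdmqiqp": the first step gives "glcomdiqpq", and the second then gives "typbzqvdcd".
(Check on "heeauvkmsxdzh": → "ehaevumkxszdh" → "runrihzxkfmqu" ✓)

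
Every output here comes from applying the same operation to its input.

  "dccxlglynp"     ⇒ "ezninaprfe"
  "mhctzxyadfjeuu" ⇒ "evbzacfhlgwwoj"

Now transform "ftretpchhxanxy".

In each case the input is transformed by: shift every letter 2 places forward in the alphabet (wrapping around), then move the first 2 characters to the end (rotate left by 2).
Working it through for "ftretpchhxanxy": intermediate "hvtgvrejjzcpza", final "tgvrejjzcpzahv".

tgvrejjzcpzahv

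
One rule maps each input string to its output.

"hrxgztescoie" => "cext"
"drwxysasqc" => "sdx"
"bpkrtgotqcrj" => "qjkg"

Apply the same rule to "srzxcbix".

The pattern: swap the front and back halves of the string, then keep one character in every 3, starting at position 3 (positions 3rd, 6th, 9th, ...).
"srzxcbix" → "cbixsrzx" → "ir".

ir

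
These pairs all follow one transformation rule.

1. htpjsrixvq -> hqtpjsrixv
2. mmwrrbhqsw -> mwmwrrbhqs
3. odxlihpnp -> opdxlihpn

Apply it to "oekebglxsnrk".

The rule is to swap the first and last characters, then move the last character to the front.
For "oekebglxsnrk" the result is "okekebglxsnr".

okekebglxsnr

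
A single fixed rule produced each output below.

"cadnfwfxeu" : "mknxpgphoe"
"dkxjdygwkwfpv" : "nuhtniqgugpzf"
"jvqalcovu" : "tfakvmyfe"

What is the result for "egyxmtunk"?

The transformation: shift every letter 10 places forward in the alphabet (wrapping around).
Applying that to "egyxmtunk" gives "oqihwdexu".

oqihwdexu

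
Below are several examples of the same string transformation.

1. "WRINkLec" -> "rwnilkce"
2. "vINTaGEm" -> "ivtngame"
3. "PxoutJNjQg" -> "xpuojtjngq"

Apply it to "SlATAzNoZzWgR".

lstazaonzzgwr

The transformation: swap each adjacent pair of characters (1↔2, 3↔4, ...), then convert every letter to lowercase.
Applying both steps to "SlATAzNoZzWgR": "lSTAzAoNzZgWR", then "lstazaonzzgwr".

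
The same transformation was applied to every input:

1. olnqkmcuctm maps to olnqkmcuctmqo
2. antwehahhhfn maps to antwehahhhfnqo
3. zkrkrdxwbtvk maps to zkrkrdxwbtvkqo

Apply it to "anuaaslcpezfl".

anuaaslcpezflqo

The transformation: append "qo".
"anuaaslcpezfl" → "anuaaslcpezflqo".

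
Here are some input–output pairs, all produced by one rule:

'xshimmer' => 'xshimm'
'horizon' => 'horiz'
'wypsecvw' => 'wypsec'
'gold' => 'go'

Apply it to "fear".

The transformation: delete the last 2 characters.
"fear" → "fe".

fe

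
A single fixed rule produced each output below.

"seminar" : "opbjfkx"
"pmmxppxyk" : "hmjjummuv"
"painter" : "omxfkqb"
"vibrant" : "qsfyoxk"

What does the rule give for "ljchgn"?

kigzed

The pattern: move the last character to the front, then shift every letter 3 places backward in the alphabet (wrapping around).
Applying that to "ljchgn" gives "kigzed".
(Check on "pmmxppxyk": → "kpmmxppxy" → "hmjjummuv" ✓)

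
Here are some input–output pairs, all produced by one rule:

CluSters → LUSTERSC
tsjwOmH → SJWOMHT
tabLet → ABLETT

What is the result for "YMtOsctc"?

Looking at the pairs, the operation is to move the first character to the end, then convert every letter to uppercase.
"YMtOsctc" → "MtOsctcY" → "MTOSCTCY".

MTOSCTCY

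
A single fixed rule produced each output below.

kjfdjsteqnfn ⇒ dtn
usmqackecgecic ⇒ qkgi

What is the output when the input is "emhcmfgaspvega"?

cgpg

The pattern: keep one character in every 3, starting at position 1 (positions 1st, 4th, 7th, ...), then delete the first character.
Doing the same to "emhcmfgaspvega": "cgpg".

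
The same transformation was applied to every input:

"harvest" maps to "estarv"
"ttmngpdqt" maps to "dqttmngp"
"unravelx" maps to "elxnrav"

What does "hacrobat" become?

Looking at the pairs, the operation is to delete the first character, then move the last 3 characters to the front (rotate right by 3).
So "hacrobat" becomes "batacro".

batacro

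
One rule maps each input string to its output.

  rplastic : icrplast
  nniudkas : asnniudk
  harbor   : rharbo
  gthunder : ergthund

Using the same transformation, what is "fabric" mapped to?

The rule is to swap the front and back halves of the string, then move the first 2 characters to the end (rotate left by 2).
"fabric" → "cfabri".

cfabri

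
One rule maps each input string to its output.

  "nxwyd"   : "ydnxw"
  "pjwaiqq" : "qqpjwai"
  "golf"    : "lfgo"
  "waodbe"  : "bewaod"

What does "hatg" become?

tgha

The transformation: move the last 2 characters to the front (rotate right by 2).
Doing the same to "hatg": "tgha".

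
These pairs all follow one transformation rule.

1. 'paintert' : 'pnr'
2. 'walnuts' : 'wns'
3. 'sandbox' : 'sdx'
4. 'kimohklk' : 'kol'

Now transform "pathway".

phy

Rule — keep one character in every 3, starting at position 1 (positions 1st, 4th, 7th, ...).
So "pathway" becomes "phy".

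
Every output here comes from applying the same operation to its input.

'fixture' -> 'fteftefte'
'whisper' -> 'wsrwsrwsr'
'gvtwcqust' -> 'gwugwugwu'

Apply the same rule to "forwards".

What's happening: keep one character in every 3, starting at position 1 (positions 1st, 4th, 7th, ...), then write the whole string 3 times in a row.
On "forwards": the first step gives "fwd", and the second then gives "fwdfwdfwd".

fwdfwdfwd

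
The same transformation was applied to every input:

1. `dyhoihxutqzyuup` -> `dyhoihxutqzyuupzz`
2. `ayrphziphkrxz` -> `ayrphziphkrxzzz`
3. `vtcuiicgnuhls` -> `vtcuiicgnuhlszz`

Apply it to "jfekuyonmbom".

Looking at the pairs, the operation is to append "zz".
So "jfekuyonmbom" becomes "jfekuyonmbomzz".

jfekuyonmbomzz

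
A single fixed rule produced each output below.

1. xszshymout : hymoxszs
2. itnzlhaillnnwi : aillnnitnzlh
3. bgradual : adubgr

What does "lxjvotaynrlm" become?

taynrlxjvo

Each output is the input with this applied: delete the last 2 characters, then swap the front and back halves of the string.
For "lxjvotaynrlm", step one produces "lxjvotaynr"; step two turns that into "taynrlxjvo".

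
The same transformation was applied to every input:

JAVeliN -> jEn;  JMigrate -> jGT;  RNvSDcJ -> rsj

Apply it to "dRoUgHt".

The rule is to flip the case of every letter, then keep one character in every 3, starting at position 1 (positions 1st, 4th, 7th, ...).
Doing the same to "dRoUgHt": "DuT".
(Check on "RNvSDcJ": → "rnVsdCj" → "rsj" ✓)

DuT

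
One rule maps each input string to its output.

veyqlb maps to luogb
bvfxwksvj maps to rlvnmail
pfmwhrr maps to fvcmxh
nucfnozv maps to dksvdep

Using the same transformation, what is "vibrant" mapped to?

lyrhqd

Rule — shift every letter 10 places backward in the alphabet (wrapping around), then delete the last character.
Working it through for "vibrant": intermediate "lyrhqdj", final "lyrhqd".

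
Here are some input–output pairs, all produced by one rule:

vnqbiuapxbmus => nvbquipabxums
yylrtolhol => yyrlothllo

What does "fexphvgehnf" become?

efpxvhegnhf

Rule — swap each adjacent pair of characters (1↔2, 3↔4, ...).
On "fexphvgehnf" that produces "efpxvhegnhf".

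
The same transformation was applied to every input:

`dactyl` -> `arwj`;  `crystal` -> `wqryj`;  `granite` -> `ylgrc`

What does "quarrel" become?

yppcj

The pattern: shift every letter 2 places backward in the alphabet (wrapping around), then delete the first 2 characters.
Starting from "quarrel": after the first operation, "osyppcj"; after the second, "yppcj".
(Check on "dactyl": → "byarwj" → "arwj" ✓)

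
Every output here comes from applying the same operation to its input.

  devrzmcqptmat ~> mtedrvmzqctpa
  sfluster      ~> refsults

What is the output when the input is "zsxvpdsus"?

Each output is the input with this applied: swap each adjacent pair of characters (1↔2, 3↔4, ...), then move the last 2 characters to the front (rotate right by 2).
Working it through for "zsxvpdsus": intermediate "szvxdpuss", final "ssszvxdpu".
(Check on "devrzmcqptmat": → "edrvmzqctpamt" → "mtedrvmzqctpa" ✓)

ssszvxdpu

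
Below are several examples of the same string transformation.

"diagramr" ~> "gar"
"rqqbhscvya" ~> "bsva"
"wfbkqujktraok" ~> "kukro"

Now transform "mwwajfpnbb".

Rule — delete the first 3 characters, then keep every other character starting from the first (positions 1st, 3rd, 5th, ...).
Working it through for "mwwajfpnbb": intermediate "ajfpnbb", final "afnb".

afnb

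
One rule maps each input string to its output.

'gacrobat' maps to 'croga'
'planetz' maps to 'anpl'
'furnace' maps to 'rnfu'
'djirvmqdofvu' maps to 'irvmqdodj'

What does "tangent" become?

Rule — delete the last 3 characters, then move the first 2 characters to the end (rotate left by 2).
Applying both steps to "tangent": "tang", then "ngta".

ngta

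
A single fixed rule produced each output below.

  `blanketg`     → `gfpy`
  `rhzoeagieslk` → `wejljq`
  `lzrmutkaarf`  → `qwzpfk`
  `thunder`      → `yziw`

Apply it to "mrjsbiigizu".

The rule is to keep every other character starting from the first (positions 1st, 3rd, 5th, ...), then shift every letter 5 places forward in the alphabet (wrapping around).
Applying both steps to "mrjsbiigizu": "mjbiiu", then "rognnz".
(Check on "thunder": → "tudr" → "yziw" ✓)

rognnz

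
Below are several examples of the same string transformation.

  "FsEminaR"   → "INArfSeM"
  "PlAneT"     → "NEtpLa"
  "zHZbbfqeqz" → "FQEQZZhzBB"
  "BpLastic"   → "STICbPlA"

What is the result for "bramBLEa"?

What's happening: flip the case of every letter, then swap the front and back halves of the string.
"bramBLEa" → "bleABRAM".

bleABRAM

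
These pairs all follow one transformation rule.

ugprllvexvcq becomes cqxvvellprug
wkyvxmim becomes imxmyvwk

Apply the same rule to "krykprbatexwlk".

lkxwtebaprykkr

Each output is the input with this applied: swap each adjacent pair of characters (1↔2, 3↔4, ...), then reverse the string.
Applying both steps to "krykprbatexwlk": "rkkyrpabetwxkl", then "lkxwtebaprykkr".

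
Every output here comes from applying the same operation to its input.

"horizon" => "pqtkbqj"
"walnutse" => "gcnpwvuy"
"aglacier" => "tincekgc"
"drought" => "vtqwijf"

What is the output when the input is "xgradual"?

nitcfwcz

The transformation: shift every letter 2 places forward in the alphabet (wrapping around), then swap the first and last characters.
Working it through for "xgradual": intermediate "zitcfwcn", final "nitcfwcz".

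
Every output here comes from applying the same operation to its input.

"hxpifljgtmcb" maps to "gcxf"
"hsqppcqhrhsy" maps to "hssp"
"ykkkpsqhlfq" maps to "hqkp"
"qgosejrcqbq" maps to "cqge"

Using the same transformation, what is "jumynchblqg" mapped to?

The pattern: keep one character in every 3, starting at position 2 (positions 2nd, 5th, 8th, ...), then move the first 2 characters to the end (rotate left by 2).
Applying both steps to "jumynchblqg": "unbg", then "bgun".
(Check on "ykkkpsqhlfq": → "kphq" → "hqkp" ✓)

bgun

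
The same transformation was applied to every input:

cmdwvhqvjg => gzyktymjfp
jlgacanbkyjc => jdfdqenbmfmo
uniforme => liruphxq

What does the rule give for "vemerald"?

Rule — shift every letter 3 places forward in the alphabet (wrapping around), then move the first 2 characters to the end (rotate left by 2).
For "vemerald", step one produces "yhphudog"; step two turns that into "phudogyh".

phudogyh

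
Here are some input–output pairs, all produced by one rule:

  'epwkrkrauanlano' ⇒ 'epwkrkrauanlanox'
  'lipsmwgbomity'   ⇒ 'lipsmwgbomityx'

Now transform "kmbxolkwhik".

Rule — append "x".
So "kmbxolkwhik" becomes "kmbxolkwhikx".

kmbxolkwhikx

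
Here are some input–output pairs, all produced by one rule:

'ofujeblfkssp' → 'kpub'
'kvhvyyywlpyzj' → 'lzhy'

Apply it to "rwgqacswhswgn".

The transformation: keep one character in every 3, starting at position 3 (positions 3rd, 6th, 9th, ...), then swap the front and back halves of the string.
Working it through for "rwgqacswhswgn": intermediate "gchg", final "hggc".

hggc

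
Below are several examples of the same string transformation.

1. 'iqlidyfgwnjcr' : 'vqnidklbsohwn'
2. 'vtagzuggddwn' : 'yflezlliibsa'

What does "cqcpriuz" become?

vhuwnzeh

The pattern: shift every letter 5 places forward in the alphabet (wrapping around), then move the first character to the end.
On "cqcpriuz": the first step gives "hvhuwnze", and the second then gives "vhuwnzeh".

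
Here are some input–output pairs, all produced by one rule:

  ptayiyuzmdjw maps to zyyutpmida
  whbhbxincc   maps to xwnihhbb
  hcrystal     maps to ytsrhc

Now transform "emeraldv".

Each output is the input with this applied: delete the last 2 characters, then sort the characters into reverse alphabetical order.
Starting from "emeraldv": after the first operation, "emeral"; after the second, "rmleea".

rmleea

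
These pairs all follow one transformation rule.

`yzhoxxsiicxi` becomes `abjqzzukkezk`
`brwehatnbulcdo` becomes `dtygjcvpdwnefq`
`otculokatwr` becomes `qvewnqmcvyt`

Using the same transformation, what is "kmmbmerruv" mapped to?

moodogttwx

The transformation: shift every letter 2 places forward in the alphabet (wrapping around).
"kmmbmerruv" → "moodogttwx".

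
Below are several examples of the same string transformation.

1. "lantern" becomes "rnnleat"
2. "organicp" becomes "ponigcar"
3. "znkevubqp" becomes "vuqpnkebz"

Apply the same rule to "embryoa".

romebay

Rule — sort the characters into reverse alphabetical order, then move the first character to the end.
"embryoa" → "yromeba" → "romebay".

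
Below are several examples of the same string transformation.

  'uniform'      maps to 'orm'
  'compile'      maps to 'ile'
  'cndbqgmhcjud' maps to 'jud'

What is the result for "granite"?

What's happening: keep only the last 3 characters.
On "granite" that produces "ite".

ite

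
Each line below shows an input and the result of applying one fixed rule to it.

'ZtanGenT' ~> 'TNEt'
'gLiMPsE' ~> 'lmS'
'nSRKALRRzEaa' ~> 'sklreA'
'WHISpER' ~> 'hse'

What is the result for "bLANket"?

The rule is to flip the case of every letter, then keep every other character starting from the second (positions 2nd, 4th, 6th, ...).
Doing the same to "bLANket": "lnE".
(Check on "nSRKALRRzEaa": → "NsrkalrrZeAA" → "sklreA" ✓)

lnE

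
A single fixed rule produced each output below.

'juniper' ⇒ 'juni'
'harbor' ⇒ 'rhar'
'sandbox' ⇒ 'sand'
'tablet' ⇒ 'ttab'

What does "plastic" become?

In each case the input is transformed by: move the last 3 characters to the front (rotate right by 3), then keep only the last 4 characters.
On "plastic" that produces "plas".

plas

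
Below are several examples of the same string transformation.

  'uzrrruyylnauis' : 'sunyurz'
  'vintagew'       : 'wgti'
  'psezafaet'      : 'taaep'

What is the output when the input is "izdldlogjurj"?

What's happening: reverse the string, then keep every other character starting from the first (positions 1st, 3rd, 5th, ...).
Starting from "izdldlogjurj": after the first operation, "jrujgoldldzi"; after the second, "jugllz".

jugllz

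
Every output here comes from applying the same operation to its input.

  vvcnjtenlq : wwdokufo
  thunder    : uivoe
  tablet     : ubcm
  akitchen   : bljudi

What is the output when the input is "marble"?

The rule is to delete the last 2 characters, then shift every letter 1 place forward in the alphabet (wrapping around).
For "marble", step one produces "marb"; step two turns that into "nbsc".

nbsc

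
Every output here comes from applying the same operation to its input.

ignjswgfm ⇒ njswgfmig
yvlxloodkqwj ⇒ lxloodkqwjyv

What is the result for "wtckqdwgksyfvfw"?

Each output is the input with this applied: move the first 2 characters to the end (rotate left by 2).
For "wtckqdwgksyfvfw" the result is "ckqdwgksyfvfwwt".

ckqdwgksyfvfwwt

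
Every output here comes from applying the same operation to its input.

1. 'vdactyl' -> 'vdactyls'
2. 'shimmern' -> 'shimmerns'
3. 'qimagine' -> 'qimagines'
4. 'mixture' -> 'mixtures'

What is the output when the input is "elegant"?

elegants

Rule — append "s".
On "elegant" that produces "elegants".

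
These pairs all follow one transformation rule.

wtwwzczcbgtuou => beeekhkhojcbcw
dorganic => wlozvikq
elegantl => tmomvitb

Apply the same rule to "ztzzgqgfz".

Each output is the input with this applied: swap each adjacent pair of characters (1↔2, 3↔4, ...), then shift every letter 8 places forward in the alphabet (wrapping around).
Starting from "ztzzgqgfz": after the first operation, "tzzzqgfgz"; after the second, "bhhhyonoh".

bhhhyonoh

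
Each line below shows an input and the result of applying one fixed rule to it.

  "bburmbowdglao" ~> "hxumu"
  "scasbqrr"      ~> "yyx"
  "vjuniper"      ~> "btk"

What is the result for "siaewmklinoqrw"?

ykqtx

Looking at the pairs, the operation is to keep one character in every 3, starting at position 1 (positions 1st, 4th, 7th, ...), then shift every letter 6 places forward in the alphabet (wrapping around).
Applying both steps to "siaewmklinoqrw": "seknr", then "ykqtx".
(Check on "bburmbowdglao": → "brogo" → "hxumu" ✓)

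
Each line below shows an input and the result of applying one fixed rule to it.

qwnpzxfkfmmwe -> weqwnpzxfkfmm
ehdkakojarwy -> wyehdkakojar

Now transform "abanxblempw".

pwabanxblem

Each output is the input with this applied: move the last 2 characters to the front (rotate right by 2).
On "abanxblempw" that produces "pwabanxblem".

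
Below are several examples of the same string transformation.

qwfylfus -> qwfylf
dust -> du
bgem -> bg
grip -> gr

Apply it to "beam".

The transformation: delete the last 2 characters.
"beam" → "be".

be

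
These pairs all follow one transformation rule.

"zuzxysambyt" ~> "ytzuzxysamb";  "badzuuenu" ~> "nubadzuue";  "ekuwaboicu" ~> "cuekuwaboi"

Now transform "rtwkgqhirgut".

Looking at the pairs, the operation is to move the last 2 characters to the front (rotate right by 2).
Doing the same to "rtwkgqhirgut": "utrtwkgqhirg".

utrtwkgqhirg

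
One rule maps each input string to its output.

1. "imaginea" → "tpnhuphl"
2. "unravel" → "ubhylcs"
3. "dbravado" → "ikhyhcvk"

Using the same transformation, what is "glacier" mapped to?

snjhlpy

What's happening: swap each adjacent pair of characters (1↔2, 3↔4, ...), then shift every letter 7 places forward in the alphabet (wrapping around).
Starting from "glacier": after the first operation, "lgcaeir"; after the second, "snjhlpy".
(Check on "unravel": → "nuarevl" → "ubhylcs" ✓)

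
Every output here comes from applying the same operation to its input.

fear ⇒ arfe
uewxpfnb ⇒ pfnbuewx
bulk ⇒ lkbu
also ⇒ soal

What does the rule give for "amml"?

Each output is the input with this applied: swap the front and back halves of the string.
Applying that to "amml" gives "mlam".

mlam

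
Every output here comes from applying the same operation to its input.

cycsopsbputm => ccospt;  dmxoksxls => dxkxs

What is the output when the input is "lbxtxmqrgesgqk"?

The transformation: keep every other character starting from the first (positions 1st, 3rd, 5th, ...).
So "lbxtxmqrgesgqk" becomes "lxxqgsq".

lxxqgsq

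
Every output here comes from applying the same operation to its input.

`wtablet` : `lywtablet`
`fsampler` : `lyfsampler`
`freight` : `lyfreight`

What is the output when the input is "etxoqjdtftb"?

In each case the input is transformed by: prepend "ly".
For "etxoqjdtftb" the result is "lyetxoqjdtftb".

lyetxoqjdtftb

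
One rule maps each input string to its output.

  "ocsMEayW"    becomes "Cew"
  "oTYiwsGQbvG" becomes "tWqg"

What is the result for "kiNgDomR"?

Idr

The pattern: keep one character in every 3, starting at position 2 (positions 2nd, 5th, 8th, ...), then flip the case of every letter.
"kiNgDomR" → "iDR" → "Idr".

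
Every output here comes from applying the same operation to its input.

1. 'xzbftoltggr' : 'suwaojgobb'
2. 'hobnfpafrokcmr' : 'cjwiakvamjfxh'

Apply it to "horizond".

In each case the input is transformed by: shift every letter 5 places backward in the alphabet (wrapping around), then delete the last character.
Starting from "horizond": after the first operation, "cjmdujiy"; after the second, "cjmduji".

cjmduji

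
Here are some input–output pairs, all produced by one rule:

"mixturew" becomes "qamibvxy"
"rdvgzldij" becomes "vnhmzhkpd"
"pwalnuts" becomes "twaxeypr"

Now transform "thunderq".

xulvyirh

The rule is to take characters alternately from the front and the back (1st, last, 2nd, 2nd-last, ...), then shift every letter 4 places forward in the alphabet (wrapping around).
Doing the same to "thunderq": "xulvyirh".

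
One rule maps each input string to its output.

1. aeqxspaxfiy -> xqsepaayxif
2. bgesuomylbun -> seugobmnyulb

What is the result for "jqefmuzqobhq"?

The pattern: move the first 3 characters to the end (rotate left by 3), then take characters alternately from the front and the back (1st, last, 2nd, 2nd-last, ...).
"jqefmuzqobhq" → "fmuzqobhqjqe" → "femqujzqqhob".

femqujzqqhob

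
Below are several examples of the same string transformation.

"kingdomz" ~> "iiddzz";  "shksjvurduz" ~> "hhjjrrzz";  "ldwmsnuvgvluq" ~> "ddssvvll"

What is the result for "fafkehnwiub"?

aaeewwbb

Each output is the input with this applied: keep one character in every 3, starting at position 2 (positions 2nd, 5th, 8th, ...), then double every character.
So "fafkehnwiub" becomes "aaeewwbb".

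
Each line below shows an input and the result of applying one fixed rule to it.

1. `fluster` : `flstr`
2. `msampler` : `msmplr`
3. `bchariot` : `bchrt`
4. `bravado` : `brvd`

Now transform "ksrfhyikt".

ksrfhykt

Rule — remove every vowel.
Doing the same to "ksrfhyikt": "ksrfhykt".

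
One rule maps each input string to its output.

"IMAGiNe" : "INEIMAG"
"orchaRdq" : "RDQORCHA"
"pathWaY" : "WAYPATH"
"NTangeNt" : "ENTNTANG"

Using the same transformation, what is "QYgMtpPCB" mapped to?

PCBQYGMTP

The pattern: move the last 3 characters to the front (rotate right by 3), then convert every letter to uppercase.
Applying both steps to "QYgMtpPCB": "PCBQYgMtp", then "PCBQYGMTP".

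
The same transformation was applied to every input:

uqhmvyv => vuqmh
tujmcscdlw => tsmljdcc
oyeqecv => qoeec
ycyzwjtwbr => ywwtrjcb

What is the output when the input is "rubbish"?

rihbb

What's happening: sort the characters into reverse alphabetical order, then delete the first 2 characters.
On "rubbish": the first step gives "usrihbb", and the second then gives "rihbb".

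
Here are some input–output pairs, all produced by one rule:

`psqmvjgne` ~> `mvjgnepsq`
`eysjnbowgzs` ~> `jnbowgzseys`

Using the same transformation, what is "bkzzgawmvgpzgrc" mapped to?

In each case the input is transformed by: move the first 3 characters to the end (rotate left by 3).
Doing the same to "bkzzgawmvgpzgrc": "zgawmvgpzgrcbkz".

zgawmvgpzgrcbkz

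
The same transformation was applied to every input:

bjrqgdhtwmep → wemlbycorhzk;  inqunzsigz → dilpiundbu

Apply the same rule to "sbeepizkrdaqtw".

nwzzkdufmyvlor

Each output is the input with this applied: shift every letter 5 places backward in the alphabet (wrapping around).
Applying that to "sbeepizkrdaqtw" gives "nwzzkdufmyvlor".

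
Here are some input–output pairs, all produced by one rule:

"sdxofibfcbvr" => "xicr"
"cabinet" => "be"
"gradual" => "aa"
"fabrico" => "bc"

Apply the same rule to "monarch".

nc

Each output is the input with this applied: keep one character in every 3, starting at position 3 (positions 3rd, 6th, 9th, ...).
Applying that to "monarch" gives "nc".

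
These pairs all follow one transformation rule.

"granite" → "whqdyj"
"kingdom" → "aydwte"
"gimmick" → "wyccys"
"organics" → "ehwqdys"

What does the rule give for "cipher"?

syfxu

Looking at the pairs, the operation is to shift every letter 10 places backward in the alphabet (wrapping around), then delete the last character.
"cipher" → "syfxuh" → "syfxu".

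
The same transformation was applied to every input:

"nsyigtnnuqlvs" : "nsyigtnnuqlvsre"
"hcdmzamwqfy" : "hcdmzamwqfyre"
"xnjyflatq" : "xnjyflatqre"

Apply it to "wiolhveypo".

The rule is to append "re".
For "wiolhveypo" the result is "wiolhveypore".

wiolhveypore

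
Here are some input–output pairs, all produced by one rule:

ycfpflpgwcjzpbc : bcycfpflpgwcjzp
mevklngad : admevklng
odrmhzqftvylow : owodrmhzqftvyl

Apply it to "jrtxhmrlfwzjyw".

In each case the input is transformed by: move the last 2 characters to the front (rotate right by 2).
For "jrtxhmrlfwzjyw" the result is "ywjrtxhmrlfwzj".

ywjrtxhmrlfwzj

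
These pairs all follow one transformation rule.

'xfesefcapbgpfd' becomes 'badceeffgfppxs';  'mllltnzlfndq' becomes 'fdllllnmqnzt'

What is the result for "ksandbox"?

Looking at the pairs, the operation is to sort the characters into alphabetical order, then swap each adjacent pair of characters (1↔2, 3↔4, ...).
"ksandbox" → "bakdonxs".

bakdonxs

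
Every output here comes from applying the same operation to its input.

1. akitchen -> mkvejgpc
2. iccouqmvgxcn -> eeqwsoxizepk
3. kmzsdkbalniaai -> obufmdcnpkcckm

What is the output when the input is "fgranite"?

Each output is the input with this applied: shift every letter 2 places forward in the alphabet (wrapping around), then move the first character to the end.
For "fgranite", step one produces "hitcpkvg"; step two turns that into "itcpkvgh".

itcpkvgh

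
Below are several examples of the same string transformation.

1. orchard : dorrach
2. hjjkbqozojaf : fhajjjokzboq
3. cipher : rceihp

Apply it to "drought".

The pattern: reverse the string, then take characters alternately from the front and the back (1st, last, 2nd, 2nd-last, ...).
On "drought": the first step gives "thguord", and the second then gives "tdhrgou".

tdhrgou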